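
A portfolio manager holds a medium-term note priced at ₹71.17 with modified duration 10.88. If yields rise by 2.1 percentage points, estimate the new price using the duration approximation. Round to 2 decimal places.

Duration approximation: ΔP/P ≈ -D_mod · Δy = -10.88 × (+0.021) = -0.228480.
New price ≈ 71.17 × (1 - 0.228480) = 54.9090784.

₹54.91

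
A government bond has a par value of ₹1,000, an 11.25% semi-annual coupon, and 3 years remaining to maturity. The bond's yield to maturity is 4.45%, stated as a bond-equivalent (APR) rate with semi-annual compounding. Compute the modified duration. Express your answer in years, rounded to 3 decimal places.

Periodic yield y = 0.02225. First find Macaulay duration:
  t   CF        PV=CF/(1+0.02225)^t    t·PV
  1        56.25        55.0257        55.0257
  2        56.25        53.8280       107.6560
  3        56.25        52.6564       157.9692
  4        56.25        51.5103       206.0412
  5        56.25        50.3891       251.9457
  6     1,056.25       925.6014     5,553.6084
  Σ                  1,189.0109     6,332.2462
P = 1,189.0109; Macaulay duration = 6,332.2462 / 1,189.0109 = 5.32564 half-year periods = 2.66282 years.
Modified duration = D_Mac / (1 + y) = 2.66282 / 1.02225 = 2.60486 years.

2.605 years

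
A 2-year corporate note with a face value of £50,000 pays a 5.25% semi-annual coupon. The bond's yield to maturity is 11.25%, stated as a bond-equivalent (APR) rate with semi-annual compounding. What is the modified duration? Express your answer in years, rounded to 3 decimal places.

1.817 years

Periodic yield y = 0.05625. First find Macaulay duration:
  t   CF        PV=CF/(1+0.05625)^t    t·PV
  1     1,312.50     1,242.6036     1,242.6036
  2     1,312.50     1,176.4294     2,352.8588
  3     1,312.50     1,113.7793     3,341.3379
  4    51,312.50    41,224.5845   164,898.3378
  Σ                 44,757.3967   171,835.1381
P = 44,757.3967; Macaulay duration = 171,835.1381 / 44,757.3967 = 3.83926 half-year periods = 1.91963 years.
Modified duration = D_Mac / (1 + y) = 1.91963 / 1.05625 = 1.81740 years.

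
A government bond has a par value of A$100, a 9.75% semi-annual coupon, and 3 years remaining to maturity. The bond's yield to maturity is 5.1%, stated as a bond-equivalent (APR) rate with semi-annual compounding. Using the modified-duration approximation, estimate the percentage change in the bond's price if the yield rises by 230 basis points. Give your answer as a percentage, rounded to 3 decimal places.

-6.043%

Periodic yield y = 0.0255. Modified duration first:
  t   CF        PV=CF/(1+0.0255)^t    t·PV
  1        4.875         4.7538         4.7538
  2        4.875         4.6356         9.2711
  3        4.875         4.5203        13.5609
  4        4.875         4.4079        17.6316
  5        4.875         4.2983        21.4915
  6      104.875        90.1692       541.0149
  Σ                    112.7850       607.7238
P = 112.7850; D_Mac = 5.38834 half-year periods = 2.69417 yrs; D_mod = 2.69417/(1+0.0255) = 2.62718 yrs.
ΔP/P ≈ -D_mod · Δy = -2.62718 × (+0.023) = -0.060425 = -6.0425%.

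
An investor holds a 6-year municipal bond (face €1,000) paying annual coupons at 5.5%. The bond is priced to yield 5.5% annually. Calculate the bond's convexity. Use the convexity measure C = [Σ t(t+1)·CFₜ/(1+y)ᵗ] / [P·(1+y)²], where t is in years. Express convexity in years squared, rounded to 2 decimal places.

31.67

With y = 0.055:
  t   CF        PV=CF/(1+0.055)^t    t·PV        t(t+1)·PV
  1        55.00        52.1327        52.1327         104.2654
  2        55.00        49.4149        98.8298         296.4893
  3        55.00        46.8388       140.5163         562.0650
  4        55.00        44.3969       177.5877         887.9384
  5        55.00        42.0824       210.4119       1,262.4717
  6     1,055.00       765.1344     4,590.8061      32,135.6429
  Σ                  1,000.0000     5,270.2845      35,248.8727
P = 1,000.0000.
Convexity = Σ t(t+1)·PV / [P·(1+y)²] = 35,248.8727 / (1,000.0000 × 1.113025) = 31.66943.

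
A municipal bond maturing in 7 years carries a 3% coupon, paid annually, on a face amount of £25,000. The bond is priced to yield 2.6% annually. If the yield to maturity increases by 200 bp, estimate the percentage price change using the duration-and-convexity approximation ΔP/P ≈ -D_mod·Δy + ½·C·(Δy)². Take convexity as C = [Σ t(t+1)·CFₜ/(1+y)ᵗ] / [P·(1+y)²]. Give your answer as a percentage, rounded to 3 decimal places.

With y = 0.026:
  t   CF        PV=CF/(1+0.026)^t    t·PV        t(t+1)·PV
  1       750.00       730.9942       730.9942       1,461.9883
  2       750.00       712.4699     1,424.9399       4,274.8196
  3       750.00       694.4151     2,083.2454       8,332.9817
  4       750.00       676.8179     2,707.2715      13,536.3575
  5       750.00       659.6665     3,298.3327      19,789.9964
  6       750.00       642.9498     3,857.6991      27,003.8937
  7    25,750.00    21,515.2159   150,606.5111   1,204,852.0889
  Σ                 25,632.5294   164,708.9939   1,279,252.1260
P = 25,632.5294; D_Mac = 6.42578 yrs; D_mod = 6.26294 yrs; C = 47.41000.
Duration effect: -6.26294 × (+0.02) = -0.125259
Convexity effect: 0.5 × 47.41000 × (0.02)² = +0.0094820
ΔP/P ≈ -0.125259 + 0.0094820 = -0.115777 = -11.5777%.

-11.578%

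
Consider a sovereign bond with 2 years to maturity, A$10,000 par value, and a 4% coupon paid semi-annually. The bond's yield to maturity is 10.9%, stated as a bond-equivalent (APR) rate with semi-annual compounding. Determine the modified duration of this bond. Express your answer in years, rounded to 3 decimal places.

1.837 years

Periodic yield y = 0.0545. First find Macaulay duration:
  t   CF        PV=CF/(1+0.0545)^t    t·PV
  1       200.00       189.6633       189.6633
  2       200.00       179.8609       359.7219
  3       200.00       170.5651       511.6954
  4    10,200.00     8,249.2380    32,996.9521
  Σ                  8,789.3274    34,058.0327
P = 8,789.3274; Macaulay duration = 34,058.0327 / 8,789.3274 = 3.87493 half-year periods = 1.93747 years.
Modified duration = D_Mac / (1 + y) = 1.93747 / 1.0545 = 1.83733 years.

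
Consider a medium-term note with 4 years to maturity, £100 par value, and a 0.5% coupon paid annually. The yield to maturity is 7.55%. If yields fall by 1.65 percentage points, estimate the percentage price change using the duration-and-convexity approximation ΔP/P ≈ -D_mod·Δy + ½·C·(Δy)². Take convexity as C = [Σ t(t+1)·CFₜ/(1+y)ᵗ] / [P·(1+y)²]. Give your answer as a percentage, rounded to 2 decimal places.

+6.32%

With y = 0.0755:
  t   CF        PV=CF/(1+0.0755)^t    t·PV        t(t+1)·PV
  1         0.50         0.4649         0.4649           0.9298
  2         0.50         0.4323         0.8645           2.5936
  3         0.50         0.4019         1.2058           4.8230
  4       100.50        75.1146       300.4584       1,502.2922
  Σ                     76.4137       302.9936       1,510.6386
P = 76.4137; D_Mac = 3.96517 yrs; D_mod = 3.68682 yrs; C = 17.09104.
Duration effect: -3.68682 × (-0.0165) = +0.060833
Convexity effect: 0.5 × 17.09104 × (-0.0165)² = +0.0023265
ΔP/P ≈ +0.060833 + 0.0023265 = +0.063159 = +6.3159%.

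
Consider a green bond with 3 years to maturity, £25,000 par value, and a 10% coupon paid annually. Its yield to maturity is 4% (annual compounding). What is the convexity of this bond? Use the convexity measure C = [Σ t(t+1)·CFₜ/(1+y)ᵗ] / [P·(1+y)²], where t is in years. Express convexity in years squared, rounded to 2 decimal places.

With y = 0.04:
  t   CF        PV=CF/(1+0.04)^t    t·PV        t(t+1)·PV
  1     2,500.00     2,403.8462     2,403.8462       4,807.6923
  2     2,500.00     2,311.3905     4,622.7811      13,868.3432
  3    27,500.00    24,447.3999    73,342.1996     293,368.7984
  Σ                 29,162.6365    80,368.8268     312,044.8339
P = 29,162.6365.
Convexity = Σ t(t+1)·PV / [P·(1+y)²] = 312,044.8339 / (29,162.6365 × 1.081600) = 9.89290.

9.89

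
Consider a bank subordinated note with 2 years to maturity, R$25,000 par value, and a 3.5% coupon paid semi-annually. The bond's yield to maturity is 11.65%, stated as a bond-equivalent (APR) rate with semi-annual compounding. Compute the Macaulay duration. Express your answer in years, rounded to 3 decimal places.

1.944 years

Periodic yield y = 0.05825. Discount each cash flow and weight by its period:
  t   CF        PV=CF/(1+0.05825)^t    t·PV
  1       437.50       413.4184       413.4184
  2       437.50       390.6623       781.3246
  3       437.50       369.1588     1,107.4764
  4    25,437.50    20,282.4922    81,129.9689
  Σ                 21,455.7317    83,432.1882
Price P = Σ PV = 21,455.7317.
Macaulay duration = Σ(t·PV) / P = 83,432.1882 / 21,455.7317 = 3.88857 half-year periods.
In years: 3.88857 / 2 = 1.94429 years.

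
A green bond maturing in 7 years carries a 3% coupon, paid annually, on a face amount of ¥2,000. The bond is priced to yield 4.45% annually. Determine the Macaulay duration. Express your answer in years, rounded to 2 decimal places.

Periodic yield y = 0.0445. Discount each cash flow and weight by its year:
  t   CF        PV=CF/(1+0.0445)^t    t·PV
  1        60.00        57.4438        57.4438
  2        60.00        54.9964       109.9928
  3        60.00        52.6533       157.9600
  4        60.00        50.4101       201.6404
  5        60.00        48.2624       241.3121
  6        60.00        46.2062       277.2374
  7     2,060.00     1,518.8263    10,631.7841
  Σ                  1,828.7985    11,677.3706
Price P = Σ PV = 1,828.7985.
Macaulay duration = Σ(t·PV) / P = 11,677.3706 / 1,828.7985 = 6.38527 years.

6.39 years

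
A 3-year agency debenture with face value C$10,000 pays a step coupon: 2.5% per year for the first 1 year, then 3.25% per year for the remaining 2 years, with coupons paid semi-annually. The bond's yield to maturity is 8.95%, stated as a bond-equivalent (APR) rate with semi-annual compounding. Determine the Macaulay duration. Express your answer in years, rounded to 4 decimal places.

2.8884 years

Periodic yield y = 0.04475. Discount each cash flow and weight by its period:
  t   CF        PV=CF/(1+0.04475)^t    t·PV
  1       125.00       119.6458       119.6458
  2       125.00       114.5210       229.0421
  3       162.50       142.5004       427.5013
  4       162.50       136.3967       545.5868
  5       162.50       130.5544       652.7719
  6    10,162.50     7,814.9514    46,889.7082
  Σ                  8,458.5698    48,864.2562
Price P = Σ PV = 8,458.5698.
Macaulay duration = Σ(t·PV) / P = 48,864.2562 / 8,458.5698 = 5.77689 half-year periods.
In years: 5.77689 / 2 = 2.88845 years.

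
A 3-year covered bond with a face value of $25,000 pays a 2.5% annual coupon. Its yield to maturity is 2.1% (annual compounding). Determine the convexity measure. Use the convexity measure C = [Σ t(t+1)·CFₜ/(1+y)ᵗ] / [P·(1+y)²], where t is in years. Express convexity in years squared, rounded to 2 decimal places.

11.14

With y = 0.021:
  t   CF        PV=CF/(1+0.021)^t    t·PV        t(t+1)·PV
  1       625.00       612.1450       612.1450       1,224.2899
  2       625.00       599.5543     1,199.1086       3,597.3259
  3    25,625.00    24,076.1282    72,228.3847     288,913.5388
  Σ                 25,287.8275    74,039.6383     293,735.1546
P = 25,287.8275.
Convexity = Σ t(t+1)·PV / [P·(1+y)²] = 293,735.1546 / (25,287.8275 × 1.042441) = 11.14276.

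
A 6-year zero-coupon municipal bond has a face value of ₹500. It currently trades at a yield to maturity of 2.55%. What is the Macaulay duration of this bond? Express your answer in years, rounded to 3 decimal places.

6.000 years

A zero-coupon bond has a single cash flow at maturity, so its Macaulay duration equals its maturity: 6 years.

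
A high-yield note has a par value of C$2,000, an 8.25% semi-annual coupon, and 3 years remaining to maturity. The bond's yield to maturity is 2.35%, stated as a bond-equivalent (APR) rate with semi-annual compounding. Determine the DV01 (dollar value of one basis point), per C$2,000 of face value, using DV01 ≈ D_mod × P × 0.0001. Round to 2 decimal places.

Periodic yield y = 0.01175.
  t   CF        PV=CF/(1+0.01175)^t    t·PV
  1        82.50        81.5419        81.5419
  2        82.50        80.5949       161.1898
  3        82.50        79.6589       238.9767
  4        82.50        78.7338       314.9351
  5        82.50        77.8194       389.0970
  6     2,082.50     1,941.5373    11,649.2236
  Σ                  2,339.8861    12,834.9641
P = 2,339.8861; D_Mac = 5.48529 half-year periods = 2.74265 yrs; D_mod = 2.71080 yrs.
DV01 ≈ 2.71080 × 2,339.8861 × 0.0001 = 0.634295.

C$0.63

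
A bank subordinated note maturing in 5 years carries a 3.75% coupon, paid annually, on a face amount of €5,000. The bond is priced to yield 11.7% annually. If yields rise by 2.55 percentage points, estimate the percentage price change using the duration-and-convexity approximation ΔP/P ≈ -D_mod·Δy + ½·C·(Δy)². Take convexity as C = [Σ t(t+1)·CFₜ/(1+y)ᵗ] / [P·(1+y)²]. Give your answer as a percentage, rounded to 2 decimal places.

-9.75%

With y = 0.117:
  t   CF        PV=CF/(1+0.117)^t    t·PV        t(t+1)·PV
  1       187.50       167.8603       167.8603         335.7207
  2       187.50       150.2778       300.5557         901.6670
  3       187.50       134.5370       403.6110       1,614.4441
  4       187.50       120.4449       481.7798       2,408.8989
  5     5,187.50     2,983.2678    14,916.3391      89,498.0347
  Σ                  3,556.3879    16,270.1459      94,758.7654
P = 3,556.3879; D_Mac = 4.57491 yrs; D_mod = 4.09571 yrs; C = 21.35521.
Duration effect: -4.09571 × (+0.0255) = -0.104441
Convexity effect: 0.5 × 21.35521 × (0.0255)² = +0.0069431
ΔP/P ≈ -0.104441 + 0.0069431 = -0.097497 = -9.7497%.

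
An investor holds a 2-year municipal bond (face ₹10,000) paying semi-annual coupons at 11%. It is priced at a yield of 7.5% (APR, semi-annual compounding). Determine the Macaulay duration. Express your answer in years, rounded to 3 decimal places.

1.854 years

Periodic yield y = 0.0375. Discount each cash flow and weight by its period:
  t   CF        PV=CF/(1+0.0375)^t    t·PV
  1       550.00       530.1205       530.1205
  2       550.00       510.9595     1,021.9190
  3       550.00       492.4911     1,477.4733
  4    10,550.00     9,105.4212    36,421.6846
  Σ                 10,638.9922    39,451.1974
Price P = Σ PV = 10,638.9922.
Macaulay duration = Σ(t·PV) / P = 39,451.1974 / 10,638.9922 = 3.70817 half-year periods.
In years: 3.70817 / 2 = 1.85409 years.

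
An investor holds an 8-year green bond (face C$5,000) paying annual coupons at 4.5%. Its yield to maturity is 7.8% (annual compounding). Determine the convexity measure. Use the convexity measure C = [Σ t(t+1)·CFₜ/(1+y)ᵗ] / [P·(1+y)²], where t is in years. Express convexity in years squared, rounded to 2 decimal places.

49.25

With y = 0.078:
  t   CF        PV=CF/(1+0.078)^t    t·PV        t(t+1)·PV
  1       225.00       208.7199       208.7199         417.4397
  2       225.00       193.6177       387.2353       1,161.7060
  3       225.00       179.6082       538.8247       2,155.2988
  4       225.00       166.6125       666.4498       3,332.2492
  5       225.00       154.5570       772.7851       4,636.7104
  6       225.00       143.3739       860.2431       6,021.7018
  7       225.00       132.9999       930.9990       7,447.9923
  8     5,225.00     2,865.0764    22,920.6112     206,285.5011
  Σ                  4,044.5653    27,285.8682     231,458.5993
P = 4,044.5653.
Convexity = Σ t(t+1)·PV / [P·(1+y)²] = 231,458.5993 / (4,044.5653 × 1.162084) = 49.24520.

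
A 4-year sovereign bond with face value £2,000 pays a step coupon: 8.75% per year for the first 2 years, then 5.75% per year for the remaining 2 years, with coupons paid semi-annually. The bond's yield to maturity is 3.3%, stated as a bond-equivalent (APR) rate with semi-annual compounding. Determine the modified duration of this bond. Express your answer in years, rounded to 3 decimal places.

Periodic yield y = 0.0165. First find Macaulay duration:
  t   CF        PV=CF/(1+0.0165)^t    t·PV
  1        87.50        86.0797        86.0797
  2        87.50        84.6824       169.3649
  3        87.50        83.3078       249.9235
  4        87.50        81.9556       327.8223
  5        57.50        52.9823       264.9116
  6        57.50        52.1223       312.7338
  7        57.50        51.2762       358.9337
  8     2,057.50     1,805.0149    14,440.1188
  Σ                  2,297.4212    16,209.8882
P = 2,297.4212; Macaulay duration = 16,209.8882 / 2,297.4212 = 7.05569 half-year periods = 3.52784 years.
Modified duration = D_Mac / (1 + y) = 3.52784 / 1.0165 = 3.47058 years.

3.471 years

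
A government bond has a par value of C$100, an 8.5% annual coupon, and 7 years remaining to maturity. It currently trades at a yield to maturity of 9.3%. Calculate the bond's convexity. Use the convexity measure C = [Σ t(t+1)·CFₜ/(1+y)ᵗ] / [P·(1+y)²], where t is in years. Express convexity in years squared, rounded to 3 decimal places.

33.903

With y = 0.093:
  t   CF        PV=CF/(1+0.093)^t    t·PV        t(t+1)·PV
  1         8.50         7.7768         7.7768          15.5535
  2         8.50         7.1151        14.2301          42.6904
  3         8.50         6.5097        19.5290          78.1159
  4         8.50         5.9558        23.8231         119.1155
  5         8.50         5.4490        27.2451         163.4705
  6         8.50         4.9854        29.9123         209.3858
  7       108.50        58.2222       407.5554       3,260.4431
  Σ                     96.0139       530.0717       3,888.7748
P = 96.0139.
Convexity = Σ t(t+1)·PV / [P·(1+y)²] = 3,888.7748 / (96.0139 × 1.194649) = 33.90304.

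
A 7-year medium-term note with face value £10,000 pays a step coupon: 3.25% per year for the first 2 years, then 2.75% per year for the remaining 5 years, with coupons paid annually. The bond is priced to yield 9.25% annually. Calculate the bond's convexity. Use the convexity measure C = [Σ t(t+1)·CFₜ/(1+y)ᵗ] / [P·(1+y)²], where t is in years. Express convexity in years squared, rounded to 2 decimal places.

With y = 0.0925:
  t   CF        PV=CF/(1+0.0925)^t    t·PV        t(t+1)·PV
  1       325.00       297.4828       297.4828         594.9657
  2       325.00       272.2955       544.5910       1,633.7730
  3       275.00       210.8960       632.6880       2,530.7521
  4       275.00       193.0398       772.1593       3,860.7965
  5       275.00       176.6955       883.4775       5,300.8647
  6       275.00       161.7350       970.4100       6,792.8701
  7    10,275.00     5,531.3573    38,719.5009     309,756.0076
  Σ                  6,843.5019    42,820.3096     330,470.0296
P = 6,843.5019.
Convexity = Σ t(t+1)·PV / [P·(1+y)²] = 330,470.0296 / (6,843.5019 × 1.193556) = 40.45859.

40.46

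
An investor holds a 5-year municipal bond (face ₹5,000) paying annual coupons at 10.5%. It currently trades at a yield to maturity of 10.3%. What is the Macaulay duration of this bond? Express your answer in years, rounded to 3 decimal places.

Periodic yield y = 0.103. Discount each cash flow and weight by its year:
  t   CF        PV=CF/(1+0.103)^t    t·PV
  1       525.00       475.9746       475.9746
  2       525.00       431.5273       863.0546
  3       525.00       391.2306     1,173.6917
  4       525.00       354.6968     1,418.7871
  5     5,525.00     3,384.1899    16,920.9493
  Σ                  5,037.6191    20,852.4573
Price P = Σ PV = 5,037.6191.
Macaulay duration = Σ(t·PV) / P = 20,852.4573 / 5,037.6191 = 4.13935 years.

4.139 years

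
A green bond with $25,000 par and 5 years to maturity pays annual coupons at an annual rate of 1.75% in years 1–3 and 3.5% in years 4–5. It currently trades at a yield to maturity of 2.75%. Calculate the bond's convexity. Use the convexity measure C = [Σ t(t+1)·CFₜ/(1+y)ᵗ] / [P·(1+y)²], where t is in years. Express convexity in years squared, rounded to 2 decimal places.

With y = 0.0275:
  t   CF        PV=CF/(1+0.0275)^t    t·PV        t(t+1)·PV
  1       437.50       425.7908       425.7908         851.5815
  2       437.50       414.3949       828.7898       2,486.3694
  3       437.50       403.3040     1,209.9121       4,839.6484
  4       875.00       785.0200     3,140.0801      15,700.4003
  5    25,875.00    22,592.8597   112,964.2986     677,785.7915
  Σ                 24,621.3694   118,568.8713     701,663.7911
P = 24,621.3694.
Convexity = Σ t(t+1)·PV / [P·(1+y)²] = 701,663.7911 / (24,621.3694 × 1.055756) = 26.99313.

26.99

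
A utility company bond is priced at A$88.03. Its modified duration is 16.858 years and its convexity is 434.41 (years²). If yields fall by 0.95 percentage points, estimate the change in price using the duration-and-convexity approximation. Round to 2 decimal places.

+A$15.82

Duration effect: -D_mod·Δy = -16.858 × (-0.0095) = +0.160151
Convexity effect: ½·C·(Δy)² = 0.5 × 434.41 × (-0.0095)² = +0.01960275125
ΔP/P ≈ +0.160151 + 0.01960275125 = +0.17975375125
ΔP ≈ 88.03 × (+0.17975375125) = +15.8237227225375.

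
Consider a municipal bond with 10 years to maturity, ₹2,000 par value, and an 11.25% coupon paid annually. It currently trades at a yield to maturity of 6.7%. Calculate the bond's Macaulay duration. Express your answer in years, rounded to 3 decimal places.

Periodic yield y = 0.067. Discount each cash flow and weight by its year:
  t   CF        PV=CF/(1+0.067)^t    t·PV
  1       225.00       210.8716       210.8716
  2       225.00       197.6304       395.2607
  3       225.00       185.2206       555.6618
  4       225.00       173.5901       694.3602
  5       225.00       162.6898       813.4492
  6       225.00       152.4741       914.8444
  7       225.00       142.8998     1,000.2985
  8       225.00       133.9267     1,071.4136
  9       225.00       125.5171     1,129.6535
  10    2,225.00     1,163.2842    11,632.8418
  Σ                  2,648.1042    18,418.6553
Price P = Σ PV = 2,648.1042.
Macaulay duration = Σ(t·PV) / P = 18,418.6553 / 2,648.1042 = 6.95541 years.

6.955 years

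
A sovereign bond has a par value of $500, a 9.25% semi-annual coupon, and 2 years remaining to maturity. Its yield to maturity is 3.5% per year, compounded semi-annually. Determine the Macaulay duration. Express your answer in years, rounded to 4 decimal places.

Periodic yield y = 0.0175. Discount each cash flow and weight by its period:
  t   CF        PV=CF/(1+0.0175)^t    t·PV
  1       23.125        22.7273        22.7273
  2       23.125        22.3364        44.6728
  3       23.125        21.9522        65.8567
  4      523.125       488.0539     1,952.2157
  Σ                    555.0698     2,085.4724
Price P = Σ PV = 555.0698.
Macaulay duration = Σ(t·PV) / P = 2,085.4724 / 555.0698 = 3.75714 half-year periods.
In years: 3.75714 / 2 = 1.87857 years.

1.8786 years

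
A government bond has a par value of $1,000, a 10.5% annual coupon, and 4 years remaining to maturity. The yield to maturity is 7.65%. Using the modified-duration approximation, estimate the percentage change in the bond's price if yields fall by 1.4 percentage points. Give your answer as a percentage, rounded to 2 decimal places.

+4.54%

Periodic yield y = 0.0765. Modified duration first:
  t   CF        PV=CF/(1+0.0765)^t    t·PV
  1       105.00        97.5383        97.5383
  2       105.00        90.6069       181.2138
  3       105.00        84.1680       252.5041
  4     1,105.00       822.8225     3,291.2899
  Σ                  1,095.1357     3,822.5461
P = 1,095.1357; D_Mac = 3.49048 yrs; D_mod = 3.49048/(1+0.0765) = 3.24243 yrs.
ΔP/P ≈ -D_mod · Δy = -3.24243 × (-0.014) = +0.045394 = +4.5394%.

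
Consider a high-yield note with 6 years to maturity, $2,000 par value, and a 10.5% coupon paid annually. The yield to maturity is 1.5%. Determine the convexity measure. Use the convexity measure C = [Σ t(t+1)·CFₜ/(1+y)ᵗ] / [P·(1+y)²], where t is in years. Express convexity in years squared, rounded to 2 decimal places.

With y = 0.015:
  t   CF        PV=CF/(1+0.015)^t    t·PV        t(t+1)·PV
  1       210.00       206.8966       206.8966         413.7931
  2       210.00       203.8390       407.6779       1,223.0338
  3       210.00       200.8266       602.4797       2,409.9188
  4       210.00       197.8587       791.4348       3,957.1738
  5       210.00       194.9347       974.6733       5,848.0401
  6     2,210.00     2,021.1382    12,126.8295      84,887.8063
  Σ                  3,025.4937    15,109.9918      98,739.7659
P = 3,025.4937.
Convexity = Σ t(t+1)·PV / [P·(1+y)²] = 98,739.7659 / (3,025.4937 × 1.030225) = 31.67844.

31.68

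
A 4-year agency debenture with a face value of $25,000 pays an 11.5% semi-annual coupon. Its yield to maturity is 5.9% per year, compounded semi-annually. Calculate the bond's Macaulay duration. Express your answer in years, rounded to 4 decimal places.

3.3829 years

Periodic yield y = 0.0295. Discount each cash flow and weight by its period:
  t   CF        PV=CF/(1+0.0295)^t    t·PV
  1     1,437.50     1,396.3089     1,396.3089
  2     1,437.50     1,356.2981     2,712.5962
  3     1,437.50     1,317.4338     3,952.3014
  4     1,437.50     1,279.6831     5,118.7326
  5     1,437.50     1,243.0142     6,215.0711
  6     1,437.50     1,207.3960     7,244.3762
  7     1,437.50     1,172.7985     8,209.5894
  8    26,437.50    20,951.2325   167,609.8603
  Σ                 29,924.1652   202,458.8361
Price P = Σ PV = 29,924.1652.
Macaulay duration = Σ(t·PV) / P = 202,458.8361 / 29,924.1652 = 6.76573 half-year periods.
In years: 6.76573 / 2 = 3.38287 years.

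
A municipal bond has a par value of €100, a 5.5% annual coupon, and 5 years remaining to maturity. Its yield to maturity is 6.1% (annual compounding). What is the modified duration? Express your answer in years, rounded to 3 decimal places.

Periodic yield y = 0.061. First find Macaulay duration:
  t   CF        PV=CF/(1+0.061)^t    t·PV
  1         5.50         5.1838         5.1838
  2         5.50         4.8858         9.7715
  3         5.50         4.6049        13.8146
  4         5.50         4.3401        17.3605
  5       105.50        78.4649       392.3246
  Σ                     97.4794       438.4549
P = 97.4794; Macaulay duration = 438.4549 / 97.4794 = 4.49792 years.
Modified duration = D_Mac / (1 + y) = 4.49792 / 1.061 = 4.23932 years.

4.239 years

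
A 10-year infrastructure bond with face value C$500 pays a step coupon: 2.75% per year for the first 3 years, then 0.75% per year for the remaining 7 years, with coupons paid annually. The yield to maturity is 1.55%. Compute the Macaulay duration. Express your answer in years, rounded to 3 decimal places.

Periodic yield y = 0.0155. Discount each cash flow and weight by its year:
  t   CF        PV=CF/(1+0.0155)^t    t·PV
  1        13.75        13.5401        13.5401
  2        13.75        13.3335        26.6669
  3        13.75        13.1299        39.3898
  4         3.75         3.5262        14.1049
  5         3.75         3.4724        17.3621
  6         3.75         3.4194        20.5165
  7         3.75         3.3672        23.5706
  8         3.75         3.3158        26.5266
  9         3.75         3.2652        29.3869
  10      503.75       431.9324     4,319.3240
  Σ                    492.3023     4,530.3885
Price P = Σ PV = 492.3023.
Macaulay duration = Σ(t·PV) / P = 4,530.3885 / 492.3023 = 9.20245 years.

9.202 years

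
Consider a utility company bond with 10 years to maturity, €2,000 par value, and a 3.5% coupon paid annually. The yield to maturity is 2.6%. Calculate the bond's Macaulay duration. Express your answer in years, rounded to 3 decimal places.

8.669 years

Periodic yield y = 0.026. Discount each cash flow and weight by its year:
  t   CF        PV=CF/(1+0.026)^t    t·PV
  1        70.00        68.2261        68.2261
  2        70.00        66.4972       132.9944
  3        70.00        64.8121       194.4362
  4        70.00        63.1697       252.6787
  5        70.00        61.5689       307.8444
  6        70.00        60.0087       360.0519
  7        70.00        58.4880       409.4158
  8        70.00        57.0058       456.0465
  9        70.00        55.5612       500.0510
  10    2,070.00     1,601.3886    16,013.8862
  Σ                  2,156.7262    18,695.6312
Price P = Σ PV = 2,156.7262.
Macaulay duration = Σ(t·PV) / P = 18,695.6312 / 2,156.7262 = 8.66852 years.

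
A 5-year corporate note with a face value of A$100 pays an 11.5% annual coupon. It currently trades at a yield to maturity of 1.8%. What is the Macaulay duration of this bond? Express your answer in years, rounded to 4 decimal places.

Periodic yield y = 0.018. Discount each cash flow and weight by its year:
  t   CF        PV=CF/(1+0.018)^t    t·PV
  1        11.50        11.2967        11.2967
  2        11.50        11.0969        22.1938
  3        11.50        10.9007        32.7021
  4        11.50        10.7080        42.8318
  5       111.50       101.9849       509.9246
  Σ                    145.9872       618.9491
Price P = Σ PV = 145.9872.
Macaulay duration = Σ(t·PV) / P = 618.9491 / 145.9872 = 4.23975 years.

4.2397 years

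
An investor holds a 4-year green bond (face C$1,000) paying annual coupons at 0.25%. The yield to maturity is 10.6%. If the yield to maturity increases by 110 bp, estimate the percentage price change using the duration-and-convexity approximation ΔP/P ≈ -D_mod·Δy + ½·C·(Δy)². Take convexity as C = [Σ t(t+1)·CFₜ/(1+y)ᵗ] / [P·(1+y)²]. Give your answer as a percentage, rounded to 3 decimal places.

With y = 0.106:
  t   CF        PV=CF/(1+0.106)^t    t·PV        t(t+1)·PV
  1         2.50         2.2604         2.2604           4.5208
  2         2.50         2.0438         4.0875          12.2626
  3         2.50         1.8479         5.5437          22.1746
  4     1,002.50       669.9831     2,679.9326      13,399.6628
  Σ                    676.1352     2,691.8241      13,438.6207
P = 676.1352; D_Mac = 3.98119 yrs; D_mod = 3.59963 yrs; C = 16.24841.
Duration effect: -3.59963 × (+0.011) = -0.039596
Convexity effect: 0.5 × 16.24841 × (0.011)² = +0.0009830
ΔP/P ≈ -0.039596 + 0.0009830 = -0.038613 = -3.8613%.

-3.861%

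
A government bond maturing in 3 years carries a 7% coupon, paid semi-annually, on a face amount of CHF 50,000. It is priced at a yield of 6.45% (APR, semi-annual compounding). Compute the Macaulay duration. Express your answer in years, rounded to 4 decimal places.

Periodic yield y = 0.03225. Discount each cash flow and weight by its period:
  t   CF        PV=CF/(1+0.03225)^t    t·PV
  1     1,750.00     1,695.3257     1,695.3257
  2     1,750.00     1,642.3596     3,284.7193
  3     1,750.00     1,591.0483     4,773.1450
  4     1,750.00     1,541.3401     6,165.3605
  5     1,750.00     1,493.1849     7,465.9245
  6    51,750.00    42,776.0821   256,656.4927
  Σ                 50,739.3409   280,040.9678
Price P = Σ PV = 50,739.3409.
Macaulay duration = Σ(t·PV) / P = 280,040.9678 / 50,739.3409 = 5.51921 half-year periods.
In years: 5.51921 / 2 = 2.75960 years.

2.7596 years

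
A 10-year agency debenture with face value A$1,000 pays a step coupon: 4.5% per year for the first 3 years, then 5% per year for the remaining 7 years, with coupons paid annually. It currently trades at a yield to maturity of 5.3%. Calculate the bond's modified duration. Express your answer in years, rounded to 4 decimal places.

Periodic yield y = 0.053. First find Macaulay duration:
  t   CF        PV=CF/(1+0.053)^t    t·PV
  1        45.00        42.7350        42.7350
  2        45.00        40.5841        81.1682
  3        45.00        38.5414       115.6242
  4        50.00        40.6683       162.6734
  5        50.00        38.6214       193.1071
  6        50.00        36.6775       220.0650
  7        50.00        34.8314       243.8201
  8        50.00        33.0783       264.6263
  9        50.00        31.4134       282.7204
  10    1,050.00       626.4777     6,264.7766
  Σ                    963.6285     7,871.3162
P = 963.6285; Macaulay duration = 7,871.3162 / 963.6285 = 8.16841 years.
Modified duration = D_Mac / (1 + y) = 8.16841 / 1.053 = 7.75728 years.

7.7573 years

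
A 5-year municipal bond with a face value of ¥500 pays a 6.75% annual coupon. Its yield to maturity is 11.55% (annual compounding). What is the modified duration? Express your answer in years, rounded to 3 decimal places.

Periodic yield y = 0.1155. First find Macaulay duration:
  t   CF        PV=CF/(1+0.1155)^t    t·PV
  1        33.75        30.2555        30.2555
  2        33.75        27.1228        54.2456
  3        33.75        24.3145        72.9435
  4        33.75        21.7969        87.1877
  5       533.75       309.0224     1,545.1122
  Σ                    412.5122     1,789.7445
P = 412.5122; Macaulay duration = 1,789.7445 / 412.5122 = 4.33865 years.
Modified duration = D_Mac / (1 + y) = 4.33865 / 1.1155 = 3.88942 years.

3.889 years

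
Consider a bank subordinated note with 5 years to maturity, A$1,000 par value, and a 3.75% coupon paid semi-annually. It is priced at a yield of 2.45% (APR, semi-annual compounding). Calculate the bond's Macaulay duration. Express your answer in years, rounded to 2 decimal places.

Periodic yield y = 0.01225. Discount each cash flow and weight by its period:
  t   CF        PV=CF/(1+0.01225)^t    t·PV
  1        18.75        18.5231        18.5231
  2        18.75        18.2989        36.5979
  3        18.75        18.0775        54.2324
  4        18.75        17.8587        71.4348
  5        18.75        17.6426        88.2130
  6        18.75        17.4291       104.5745
  7        18.75        17.2182       120.5271
  8        18.75        17.0098       136.0783
  9        18.75        16.8039       151.2355
  10    1,018.75       901.9652     9,019.6517
  Σ                  1,060.8270     9,801.0683
Price P = Σ PV = 1,060.8270.
Macaulay duration = Σ(t·PV) / P = 9,801.0683 / 1,060.8270 = 9.23908 half-year periods.
In years: 9.23908 / 2 = 4.61954 years.

4.62 years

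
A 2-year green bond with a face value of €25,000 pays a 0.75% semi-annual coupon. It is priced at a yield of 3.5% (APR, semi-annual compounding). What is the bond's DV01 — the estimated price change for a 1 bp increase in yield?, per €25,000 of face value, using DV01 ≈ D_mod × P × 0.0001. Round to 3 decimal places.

€4.628

Periodic yield y = 0.0175.
  t   CF        PV=CF/(1+0.0175)^t    t·PV
  1        93.75        92.1376        92.1376
  2        93.75        90.5529       181.1058
  3        93.75        88.9955       266.9865
  4    25,093.75    23,411.4275    93,645.7100
  Σ                 23,683.1135    94,185.9399
P = 23,683.1135; D_Mac = 3.97692 half-year periods = 1.98846 yrs; D_mod = 1.95426 yrs.
DV01 ≈ 1.95426 × 23,683.1135 × 0.0001 = 4.628302.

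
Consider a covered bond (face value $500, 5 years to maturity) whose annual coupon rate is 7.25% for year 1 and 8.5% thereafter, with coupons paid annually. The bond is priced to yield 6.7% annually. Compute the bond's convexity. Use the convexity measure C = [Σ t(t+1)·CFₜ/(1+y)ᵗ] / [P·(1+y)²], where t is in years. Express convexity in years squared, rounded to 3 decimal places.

With y = 0.067:
  t   CF        PV=CF/(1+0.067)^t    t·PV        t(t+1)·PV
  1        36.25        33.9738        33.9738          67.9475
  2        42.50        37.3302        74.6604         223.9811
  3        42.50        34.9861       104.9583         419.8333
  4        42.50        32.7892       131.1569         655.7847
  5       542.50       392.2633     1,961.3164      11,767.8981
  Σ                    531.3426     2,306.0657      13,135.4447
P = 531.3426.
Convexity = Σ t(t+1)·PV / [P·(1+y)²] = 13,135.4447 / (531.3426 × 1.138489) = 21.71408.

21.714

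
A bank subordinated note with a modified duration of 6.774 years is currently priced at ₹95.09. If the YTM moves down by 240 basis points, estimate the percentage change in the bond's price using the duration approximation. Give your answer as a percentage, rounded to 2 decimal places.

+16.26%

Duration approximation: ΔP/P ≈ -D_mod · Δy = -6.774 × (-0.024) = +0.162576.
As a percentage: +16.2576%.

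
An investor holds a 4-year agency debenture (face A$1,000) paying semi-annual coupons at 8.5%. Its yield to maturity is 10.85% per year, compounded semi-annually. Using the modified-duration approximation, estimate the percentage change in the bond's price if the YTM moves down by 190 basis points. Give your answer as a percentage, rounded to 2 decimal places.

+6.22%

Periodic yield y = 0.05425. Modified duration first:
  t   CF        PV=CF/(1+0.05425)^t    t·PV
  1        42.50        40.3130        40.3130
  2        42.50        38.2386        76.4772
  3        42.50        36.2709       108.8126
  4        42.50        34.4044       137.6178
  5        42.50        32.6340       163.1702
  6        42.50        30.9547       185.7285
  7        42.50        29.3619       205.5331
  8     1,042.50       683.1675     5,465.3399
  Σ                    925.3451     6,382.9922
P = 925.3451; D_Mac = 6.89796 half-year periods = 3.44898 yrs; D_mod = 3.44898/(1+0.05425) = 3.27150 yrs.
ΔP/P ≈ -D_mod · Δy = -3.27150 × (-0.019) = +0.062159 = +6.2159%.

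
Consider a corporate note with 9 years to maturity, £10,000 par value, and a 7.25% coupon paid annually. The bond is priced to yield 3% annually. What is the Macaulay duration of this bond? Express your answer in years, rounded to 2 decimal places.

7.22 years

Periodic yield y = 0.03. Discount each cash flow and weight by its year:
  t   CF        PV=CF/(1+0.03)^t    t·PV
  1       725.00       703.8835       703.8835
  2       725.00       683.3820     1,366.7641
  3       725.00       663.4777     1,990.4331
  4       725.00       644.1531     2,576.6124
  5       725.00       625.3914     3,126.9568
  6       725.00       607.1761     3,643.0565
  7       725.00       589.4913     4,126.4394
  8       725.00       572.3217     4,578.5736
  9    10,725.00     8,219.8195    73,978.3751
  Σ                 13,309.0963    96,091.0945
Price P = Σ PV = 13,309.0963.
Macaulay duration = Σ(t·PV) / P = 96,091.0945 / 13,309.0963 = 7.21996 years.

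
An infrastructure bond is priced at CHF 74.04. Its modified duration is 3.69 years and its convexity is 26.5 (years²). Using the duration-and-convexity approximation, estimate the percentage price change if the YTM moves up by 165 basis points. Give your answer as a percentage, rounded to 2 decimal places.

-5.73%

Duration effect: -D_mod·Δy = -3.69 × (+0.0165) = -0.060885
Convexity effect: ½·C·(Δy)² = 0.5 × 26.5 × (0.0165)² = +0.0036073125
ΔP/P ≈ -0.060885 + 0.0036073125 = -0.0572776875
= -5.72776875%.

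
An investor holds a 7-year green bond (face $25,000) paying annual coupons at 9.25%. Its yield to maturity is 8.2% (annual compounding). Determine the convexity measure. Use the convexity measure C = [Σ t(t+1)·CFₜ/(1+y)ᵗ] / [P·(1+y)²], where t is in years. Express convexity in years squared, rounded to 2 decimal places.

34.35

With y = 0.082:
  t   CF        PV=CF/(1+0.082)^t    t·PV        t(t+1)·PV
  1     2,312.50     2,137.2458     2,137.2458       4,274.4917
  2     2,312.50     1,975.2734     3,950.5468      11,851.6405
  3     2,312.50     1,825.5762     5,476.7285      21,906.9141
  4     2,312.50     1,687.2238     6,748.8953      33,744.4764
  5     2,312.50     1,559.3566     7,796.7829      46,780.6974
  6     2,312.50     1,441.1798     8,647.0790      60,529.5531
  7    27,312.50    15,731.5179   110,120.6253     880,965.0027
  Σ                 26,357.3736   144,877.9037   1,060,052.7759
P = 26,357.3736.
Convexity = Σ t(t+1)·PV / [P·(1+y)²] = 1,060,052.7759 / (26,357.3736 × 1.170724) = 34.35349.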